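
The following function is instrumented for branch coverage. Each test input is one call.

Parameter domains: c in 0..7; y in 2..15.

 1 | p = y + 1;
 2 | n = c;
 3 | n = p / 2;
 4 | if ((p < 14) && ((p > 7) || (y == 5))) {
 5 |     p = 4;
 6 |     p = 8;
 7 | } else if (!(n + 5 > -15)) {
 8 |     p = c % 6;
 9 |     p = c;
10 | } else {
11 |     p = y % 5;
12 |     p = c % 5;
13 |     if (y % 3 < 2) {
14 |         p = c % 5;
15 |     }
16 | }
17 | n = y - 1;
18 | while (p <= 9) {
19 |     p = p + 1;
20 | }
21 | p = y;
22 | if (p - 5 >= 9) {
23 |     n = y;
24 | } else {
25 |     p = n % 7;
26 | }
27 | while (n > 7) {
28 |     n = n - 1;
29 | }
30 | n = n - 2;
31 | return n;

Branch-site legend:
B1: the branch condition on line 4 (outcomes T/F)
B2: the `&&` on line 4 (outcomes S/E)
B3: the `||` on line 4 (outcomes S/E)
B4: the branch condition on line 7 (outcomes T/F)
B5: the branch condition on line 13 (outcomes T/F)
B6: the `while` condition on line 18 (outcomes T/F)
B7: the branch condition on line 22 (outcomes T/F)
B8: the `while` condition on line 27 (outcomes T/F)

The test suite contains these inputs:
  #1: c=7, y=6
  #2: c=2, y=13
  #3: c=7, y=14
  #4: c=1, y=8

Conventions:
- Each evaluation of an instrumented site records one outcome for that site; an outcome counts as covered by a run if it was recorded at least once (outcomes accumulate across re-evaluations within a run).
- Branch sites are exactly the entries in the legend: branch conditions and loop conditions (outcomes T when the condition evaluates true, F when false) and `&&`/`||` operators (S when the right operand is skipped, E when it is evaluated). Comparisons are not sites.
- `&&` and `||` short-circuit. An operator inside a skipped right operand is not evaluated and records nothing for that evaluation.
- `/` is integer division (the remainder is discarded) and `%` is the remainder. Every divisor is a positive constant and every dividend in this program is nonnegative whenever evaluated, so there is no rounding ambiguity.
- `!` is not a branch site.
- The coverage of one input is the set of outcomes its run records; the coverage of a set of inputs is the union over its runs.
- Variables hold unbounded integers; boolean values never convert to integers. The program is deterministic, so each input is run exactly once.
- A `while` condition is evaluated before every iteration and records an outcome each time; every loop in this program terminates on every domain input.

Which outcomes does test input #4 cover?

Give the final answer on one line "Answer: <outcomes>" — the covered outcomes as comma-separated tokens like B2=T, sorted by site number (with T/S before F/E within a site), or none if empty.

Simulating input #4 (c=1, y=8) step by step:
  B2->E, B3->S, B1->T, B6->T, B6->T, B6->F, B7->F, B8->F
collecting distinct outcomes: B1=T, B2=E, B3=S, B6=T, B6=F, B7=F, B8=F

Answer: B1=T, B2=E, B3=S, B6=T, B6=F, B7=F, B8=F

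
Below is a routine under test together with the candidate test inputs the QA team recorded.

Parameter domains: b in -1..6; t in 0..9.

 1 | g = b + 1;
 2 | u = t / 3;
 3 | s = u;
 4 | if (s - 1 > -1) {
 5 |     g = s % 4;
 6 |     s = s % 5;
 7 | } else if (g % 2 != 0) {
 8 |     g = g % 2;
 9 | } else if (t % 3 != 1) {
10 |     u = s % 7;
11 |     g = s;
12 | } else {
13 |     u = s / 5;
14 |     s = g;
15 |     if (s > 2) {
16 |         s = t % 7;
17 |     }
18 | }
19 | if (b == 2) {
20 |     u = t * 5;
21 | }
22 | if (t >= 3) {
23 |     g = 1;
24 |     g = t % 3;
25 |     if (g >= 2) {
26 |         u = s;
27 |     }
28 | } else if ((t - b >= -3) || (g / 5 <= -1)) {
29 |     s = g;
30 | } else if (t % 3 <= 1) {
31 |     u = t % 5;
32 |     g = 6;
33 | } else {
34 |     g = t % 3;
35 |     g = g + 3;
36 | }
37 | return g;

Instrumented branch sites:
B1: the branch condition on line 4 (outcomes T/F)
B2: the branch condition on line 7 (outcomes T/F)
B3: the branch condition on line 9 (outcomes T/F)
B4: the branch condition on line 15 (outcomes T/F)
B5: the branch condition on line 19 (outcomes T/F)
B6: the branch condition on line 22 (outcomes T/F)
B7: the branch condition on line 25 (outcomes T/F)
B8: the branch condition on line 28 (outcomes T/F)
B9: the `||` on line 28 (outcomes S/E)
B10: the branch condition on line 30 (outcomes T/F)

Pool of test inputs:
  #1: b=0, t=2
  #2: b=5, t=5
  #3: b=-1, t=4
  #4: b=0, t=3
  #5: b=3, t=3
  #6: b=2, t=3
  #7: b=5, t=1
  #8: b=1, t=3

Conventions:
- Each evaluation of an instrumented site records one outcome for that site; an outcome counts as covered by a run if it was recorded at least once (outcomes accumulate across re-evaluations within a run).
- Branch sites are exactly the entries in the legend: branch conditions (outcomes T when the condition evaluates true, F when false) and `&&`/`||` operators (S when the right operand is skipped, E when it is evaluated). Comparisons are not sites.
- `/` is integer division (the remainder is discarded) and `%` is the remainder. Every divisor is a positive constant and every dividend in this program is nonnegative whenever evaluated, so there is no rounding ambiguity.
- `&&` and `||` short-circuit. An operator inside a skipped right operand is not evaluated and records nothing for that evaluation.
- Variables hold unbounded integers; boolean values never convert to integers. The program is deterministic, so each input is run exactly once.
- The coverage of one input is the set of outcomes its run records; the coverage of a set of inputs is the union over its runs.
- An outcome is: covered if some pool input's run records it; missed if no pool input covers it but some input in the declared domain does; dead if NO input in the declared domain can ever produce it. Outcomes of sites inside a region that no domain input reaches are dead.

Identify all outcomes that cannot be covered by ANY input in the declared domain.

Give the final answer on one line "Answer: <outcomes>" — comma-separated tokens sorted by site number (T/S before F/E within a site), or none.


checking every outcome against all 80 domain inputs:
  reachable outcomes have witnesses, e.g. B1=T (e.g. b=-1, t=3), B1=F (e.g. b=-1, t=0), B2=T (e.g. b=0, t=0), B2=F (e.g. b=-1, t=0)
Answer: none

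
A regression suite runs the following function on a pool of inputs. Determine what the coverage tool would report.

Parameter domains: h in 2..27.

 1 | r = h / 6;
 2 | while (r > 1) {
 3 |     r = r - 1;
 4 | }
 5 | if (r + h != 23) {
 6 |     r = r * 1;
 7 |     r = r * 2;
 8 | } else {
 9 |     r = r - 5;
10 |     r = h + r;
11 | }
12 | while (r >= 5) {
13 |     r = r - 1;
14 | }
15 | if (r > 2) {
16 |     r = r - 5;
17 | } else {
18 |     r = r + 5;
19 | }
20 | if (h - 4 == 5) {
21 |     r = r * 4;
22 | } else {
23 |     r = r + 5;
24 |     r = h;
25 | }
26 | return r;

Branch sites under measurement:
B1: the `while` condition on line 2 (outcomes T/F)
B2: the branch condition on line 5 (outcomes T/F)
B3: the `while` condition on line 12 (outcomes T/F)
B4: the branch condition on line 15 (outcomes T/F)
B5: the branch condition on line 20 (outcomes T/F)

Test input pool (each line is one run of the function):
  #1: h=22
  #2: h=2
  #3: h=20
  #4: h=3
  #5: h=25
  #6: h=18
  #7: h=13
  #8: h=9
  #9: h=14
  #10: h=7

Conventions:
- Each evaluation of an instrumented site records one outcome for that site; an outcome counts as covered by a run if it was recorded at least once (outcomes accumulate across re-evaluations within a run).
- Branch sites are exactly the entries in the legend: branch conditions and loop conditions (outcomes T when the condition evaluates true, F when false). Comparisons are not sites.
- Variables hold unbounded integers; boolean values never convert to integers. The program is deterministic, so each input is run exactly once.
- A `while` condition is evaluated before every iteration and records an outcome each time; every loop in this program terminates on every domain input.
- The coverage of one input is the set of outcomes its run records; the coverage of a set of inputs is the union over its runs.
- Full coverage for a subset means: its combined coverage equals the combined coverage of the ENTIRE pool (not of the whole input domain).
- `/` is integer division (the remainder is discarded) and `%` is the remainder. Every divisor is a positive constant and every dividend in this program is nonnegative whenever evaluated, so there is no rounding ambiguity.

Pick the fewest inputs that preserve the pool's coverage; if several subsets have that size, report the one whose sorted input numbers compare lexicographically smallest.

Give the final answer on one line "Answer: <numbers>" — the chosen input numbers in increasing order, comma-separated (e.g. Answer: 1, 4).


input #1, h=22: events B1->T, B1->T, B1->F, B2->F, B3->T, B3->T, B3->T, B3->T, B3->T, B3->T, B3->T, B3->T, B3->T, B3->T, ...; outcomes B1=T, B1=F, B2=F, B3=T, B3=F, B4=T, B5=F
input #2, h=2: events B1->F, B2->T, B3->F, B4->F, B5->F; outcomes B1=F, B2=T, B3=F, B4=F, B5=F
input #3, h=20: events B1->T, B1->T, B1->F, B2->T, B3->F, B4->F, B5->F; outcomes B1=T, B1=F, B2=T, B3=F, B4=F, B5=F
input #4, h=3: events B1->F, B2->T, B3->F, B4->F, B5->F; outcomes B1=F, B2=T, B3=F, B4=F, B5=F
input #5, h=25: events B1->T, B1->T, B1->T, B1->F, B2->T, B3->F, B4->F, B5->F; outcomes B1=T, B1=F, B2=T, B3=F, B4=F, B5=F
input #6, h=18: events B1->T, B1->T, B1->F, B2->T, B3->F, B4->F, B5->F; outcomes B1=T, B1=F, B2=T, B3=F, B4=F, B5=F
input #7, h=13: events B1->T, B1->F, B2->T, B3->F, B4->F, B5->F; outcomes B1=T, B1=F, B2=T, B3=F, B4=F, B5=F
input #8, h=9: events B1->F, B2->T, B3->F, B4->F, B5->T; outcomes B1=F, B2=T, B3=F, B4=F, B5=T
input #9, h=14: events B1->T, B1->F, B2->T, B3->F, B4->F, B5->F; outcomes B1=T, B1=F, B2=T, B3=F, B4=F, B5=F
input #10, h=7: events B1->F, B2->T, B3->F, B4->F, B5->F; outcomes B1=F, B2=T, B3=F, B4=F, B5=F
union over all inputs: B1=T, B1=F, B2=T, B2=F, B3=T, B3=F, B4=T, B4=F, B5=T, B5=F (10 outcomes)
checked all size-1 subsets: none covers 10 outcomes (max 7/10)
the canonical winner is {1, 8}: size 2, full 10-outcome coverage, earliest index list among size-2 covers
Answer: 1, 8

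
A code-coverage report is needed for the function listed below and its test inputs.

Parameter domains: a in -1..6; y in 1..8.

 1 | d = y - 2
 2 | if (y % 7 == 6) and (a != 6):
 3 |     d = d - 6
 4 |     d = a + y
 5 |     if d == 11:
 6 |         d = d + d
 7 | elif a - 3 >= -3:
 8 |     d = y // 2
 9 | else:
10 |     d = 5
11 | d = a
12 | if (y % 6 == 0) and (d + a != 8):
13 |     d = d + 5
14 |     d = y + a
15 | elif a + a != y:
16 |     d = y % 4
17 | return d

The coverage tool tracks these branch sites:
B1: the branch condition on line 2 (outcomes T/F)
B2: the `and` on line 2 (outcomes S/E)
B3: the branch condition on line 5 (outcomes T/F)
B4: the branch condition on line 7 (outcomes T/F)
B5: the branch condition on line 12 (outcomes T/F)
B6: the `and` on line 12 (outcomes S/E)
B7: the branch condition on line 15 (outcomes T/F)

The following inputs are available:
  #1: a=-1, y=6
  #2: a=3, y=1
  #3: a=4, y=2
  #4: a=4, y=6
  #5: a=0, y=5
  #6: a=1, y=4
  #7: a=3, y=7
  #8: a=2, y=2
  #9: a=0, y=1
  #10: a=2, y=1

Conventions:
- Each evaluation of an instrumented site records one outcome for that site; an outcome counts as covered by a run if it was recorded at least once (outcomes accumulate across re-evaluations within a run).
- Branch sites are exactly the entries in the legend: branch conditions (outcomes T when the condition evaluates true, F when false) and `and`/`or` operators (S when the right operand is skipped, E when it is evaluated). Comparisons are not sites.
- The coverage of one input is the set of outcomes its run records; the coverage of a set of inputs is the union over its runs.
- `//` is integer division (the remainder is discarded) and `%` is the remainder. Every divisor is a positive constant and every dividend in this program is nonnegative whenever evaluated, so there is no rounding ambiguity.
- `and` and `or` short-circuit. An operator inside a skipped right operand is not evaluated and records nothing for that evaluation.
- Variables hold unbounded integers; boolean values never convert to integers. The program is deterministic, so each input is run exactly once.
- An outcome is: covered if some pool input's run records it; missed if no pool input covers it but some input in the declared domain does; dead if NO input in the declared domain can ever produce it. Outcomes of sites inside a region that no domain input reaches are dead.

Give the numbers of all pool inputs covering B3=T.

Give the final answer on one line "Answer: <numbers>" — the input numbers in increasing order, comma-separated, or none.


input #1 (a=-1, y=6): misses B3=T
input #2 (a=3, y=1): misses B3=T
input #3 (a=4, y=2): misses B3=T
input #4 (a=4, y=6): misses B3=T
input #5 (a=0, y=5): misses B3=T
input #6 (a=1, y=4): misses B3=T
input #7 (a=3, y=7): misses B3=T
input #8 (a=2, y=2): misses B3=T
input #9 (a=0, y=1): misses B3=T
input #10 (a=2, y=1): misses B3=T
Answer: none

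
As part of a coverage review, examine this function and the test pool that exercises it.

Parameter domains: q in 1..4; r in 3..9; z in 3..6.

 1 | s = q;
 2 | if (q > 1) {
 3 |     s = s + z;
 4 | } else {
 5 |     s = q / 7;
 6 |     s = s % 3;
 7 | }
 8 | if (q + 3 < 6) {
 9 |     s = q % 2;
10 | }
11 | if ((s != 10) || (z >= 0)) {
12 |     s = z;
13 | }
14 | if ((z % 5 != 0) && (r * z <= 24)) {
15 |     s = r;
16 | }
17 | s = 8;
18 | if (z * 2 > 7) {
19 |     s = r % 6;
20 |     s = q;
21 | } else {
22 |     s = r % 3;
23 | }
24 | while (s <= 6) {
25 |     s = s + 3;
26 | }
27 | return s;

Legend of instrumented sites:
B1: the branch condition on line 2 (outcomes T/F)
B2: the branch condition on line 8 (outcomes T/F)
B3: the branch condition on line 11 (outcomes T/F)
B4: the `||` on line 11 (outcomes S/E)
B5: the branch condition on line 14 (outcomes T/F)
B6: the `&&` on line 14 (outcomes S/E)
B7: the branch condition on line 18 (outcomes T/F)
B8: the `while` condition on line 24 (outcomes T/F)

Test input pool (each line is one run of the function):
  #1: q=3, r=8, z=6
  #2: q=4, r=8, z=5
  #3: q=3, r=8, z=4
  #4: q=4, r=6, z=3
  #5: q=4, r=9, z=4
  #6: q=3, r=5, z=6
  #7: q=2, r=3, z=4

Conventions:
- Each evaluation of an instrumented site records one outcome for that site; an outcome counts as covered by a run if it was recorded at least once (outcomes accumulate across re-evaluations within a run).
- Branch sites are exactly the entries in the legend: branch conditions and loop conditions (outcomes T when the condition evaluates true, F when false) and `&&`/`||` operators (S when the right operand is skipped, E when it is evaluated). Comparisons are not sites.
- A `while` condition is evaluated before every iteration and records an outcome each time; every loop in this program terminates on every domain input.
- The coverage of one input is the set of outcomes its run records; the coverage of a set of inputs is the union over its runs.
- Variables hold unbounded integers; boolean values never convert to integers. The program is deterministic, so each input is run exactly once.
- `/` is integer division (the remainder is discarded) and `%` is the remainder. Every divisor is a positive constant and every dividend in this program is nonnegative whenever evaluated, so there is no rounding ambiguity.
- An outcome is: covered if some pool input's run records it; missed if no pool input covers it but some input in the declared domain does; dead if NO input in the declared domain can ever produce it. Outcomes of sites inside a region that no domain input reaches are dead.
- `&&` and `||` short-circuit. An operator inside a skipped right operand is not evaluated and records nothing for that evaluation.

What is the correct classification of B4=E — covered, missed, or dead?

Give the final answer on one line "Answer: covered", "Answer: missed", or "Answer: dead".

no pool input records B4=E
but domain input (q=4, r=3, z=6) does record it -> reachable, so missed

Answer: missed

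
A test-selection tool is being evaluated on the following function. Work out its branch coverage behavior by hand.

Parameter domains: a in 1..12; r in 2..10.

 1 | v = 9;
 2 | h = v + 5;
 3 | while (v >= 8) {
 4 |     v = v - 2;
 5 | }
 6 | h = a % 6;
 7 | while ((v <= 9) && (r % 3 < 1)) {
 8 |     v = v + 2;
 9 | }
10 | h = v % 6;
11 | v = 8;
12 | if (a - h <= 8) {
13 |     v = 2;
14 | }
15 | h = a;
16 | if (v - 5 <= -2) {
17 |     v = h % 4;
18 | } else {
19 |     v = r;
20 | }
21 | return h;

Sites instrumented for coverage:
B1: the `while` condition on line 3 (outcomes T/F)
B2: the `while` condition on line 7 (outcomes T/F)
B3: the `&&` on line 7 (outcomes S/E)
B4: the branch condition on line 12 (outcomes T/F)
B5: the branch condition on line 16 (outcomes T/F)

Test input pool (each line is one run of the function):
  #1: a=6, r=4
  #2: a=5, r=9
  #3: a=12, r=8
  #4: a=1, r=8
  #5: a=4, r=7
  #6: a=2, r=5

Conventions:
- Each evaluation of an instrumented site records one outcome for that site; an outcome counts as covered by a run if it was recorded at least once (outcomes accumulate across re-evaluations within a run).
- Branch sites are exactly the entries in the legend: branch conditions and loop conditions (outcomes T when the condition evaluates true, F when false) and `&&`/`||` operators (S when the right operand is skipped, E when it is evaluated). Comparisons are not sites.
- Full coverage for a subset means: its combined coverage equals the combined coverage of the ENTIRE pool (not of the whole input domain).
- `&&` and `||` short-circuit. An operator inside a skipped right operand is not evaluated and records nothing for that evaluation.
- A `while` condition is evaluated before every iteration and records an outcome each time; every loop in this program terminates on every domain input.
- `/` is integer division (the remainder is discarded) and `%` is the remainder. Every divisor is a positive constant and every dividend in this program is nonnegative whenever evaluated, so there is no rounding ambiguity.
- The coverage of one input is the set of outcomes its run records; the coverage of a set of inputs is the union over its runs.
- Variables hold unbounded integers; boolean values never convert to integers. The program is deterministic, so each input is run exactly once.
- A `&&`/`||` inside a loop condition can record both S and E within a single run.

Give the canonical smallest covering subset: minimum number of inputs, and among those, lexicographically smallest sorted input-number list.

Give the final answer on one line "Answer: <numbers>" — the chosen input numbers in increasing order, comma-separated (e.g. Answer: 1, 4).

#1 (a=6, r=4) -> B1->T, B1->F, B3->E, B2->F, B4->T, B5->T; covered: B1=T, B1=F, B2=F, B3=E, B4=T, B5=T
#2 (a=5, r=9) -> B1->T, B1->F, B3->E, B2->T, B3->E, B2->T, B3->S, B2->F, B4->T, B5->T; covered: B1=T, B1=F, B2=T, B2=F, B3=S, B3=E, B4=T, B5=T
#3 (a=12, r=8) -> B1->T, B1->F, B3->E, B2->F, B4->F, B5->F; covered: B1=T, B1=F, B2=F, B3=E, B4=F, B5=F
#4 (a=1, r=8) -> B1->T, B1->F, B3->E, B2->F, B4->T, B5->T; covered: B1=T, B1=F, B2=F, B3=E, B4=T, B5=T
#5 (a=4, r=7) -> B1->T, B1->F, B3->E, B2->F, B4->T, B5->T; covered: B1=T, B1=F, B2=F, B3=E, B4=T, B5=T
#6 (a=2, r=5) -> B1->T, B1->F, B3->E, B2->F, B4->T, B5->T; covered: B1=T, B1=F, B2=F, B3=E, B4=T, B5=T
together the pool reaches 10 outcomes: B1=T, B1=F, B2=T, B2=F, B3=S, B3=E, B4=T, B4=F, B5=T, B5=F
checked all size-1 subsets: none covers 10 outcomes (max 8/10)
at size 2, {2, 3} reaches all 10 outcomes; every lexicographically earlier size-2 subset fails

Answer: 2, 3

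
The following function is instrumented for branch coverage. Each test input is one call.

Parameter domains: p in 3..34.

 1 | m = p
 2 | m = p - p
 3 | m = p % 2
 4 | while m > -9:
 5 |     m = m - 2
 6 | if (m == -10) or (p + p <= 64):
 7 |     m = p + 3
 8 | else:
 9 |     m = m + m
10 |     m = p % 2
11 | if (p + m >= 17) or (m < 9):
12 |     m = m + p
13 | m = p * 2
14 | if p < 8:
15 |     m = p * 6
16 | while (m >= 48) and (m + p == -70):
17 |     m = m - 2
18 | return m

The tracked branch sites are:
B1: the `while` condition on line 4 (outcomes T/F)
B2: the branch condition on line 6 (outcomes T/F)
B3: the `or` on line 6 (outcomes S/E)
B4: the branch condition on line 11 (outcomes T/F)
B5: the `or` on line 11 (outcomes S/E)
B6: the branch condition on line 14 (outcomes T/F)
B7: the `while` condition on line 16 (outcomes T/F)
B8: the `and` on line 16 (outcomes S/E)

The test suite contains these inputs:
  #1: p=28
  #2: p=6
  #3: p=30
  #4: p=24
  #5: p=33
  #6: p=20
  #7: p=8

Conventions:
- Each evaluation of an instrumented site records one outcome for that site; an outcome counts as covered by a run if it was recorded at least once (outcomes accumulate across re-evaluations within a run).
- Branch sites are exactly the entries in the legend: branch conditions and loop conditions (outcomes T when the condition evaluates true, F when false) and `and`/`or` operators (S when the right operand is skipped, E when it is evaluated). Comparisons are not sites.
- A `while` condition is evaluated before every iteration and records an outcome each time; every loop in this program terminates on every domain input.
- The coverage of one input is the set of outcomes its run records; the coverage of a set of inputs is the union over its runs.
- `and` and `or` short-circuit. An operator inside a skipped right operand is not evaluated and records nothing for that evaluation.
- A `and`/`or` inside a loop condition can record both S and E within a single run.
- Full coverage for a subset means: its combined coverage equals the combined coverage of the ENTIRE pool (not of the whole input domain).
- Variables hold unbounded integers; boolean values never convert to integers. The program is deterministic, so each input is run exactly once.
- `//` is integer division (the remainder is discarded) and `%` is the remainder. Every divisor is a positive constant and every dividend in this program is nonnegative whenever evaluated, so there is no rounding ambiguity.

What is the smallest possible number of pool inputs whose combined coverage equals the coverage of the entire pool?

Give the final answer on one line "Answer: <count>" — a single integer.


input #1 (p=28): events B1->T, B1->T, B1->T, B1->T, B1->T, B1->F, B3->S, B2->T, B5->S, B4->T, B6->F, B8->E, B7->F; covers B1=T, B1=F, B2=T, B3=S, B4=T, B5=S, B6=F, B7=F, B8=E
input #2 (p=6): events B1->T, B1->T, B1->T, B1->T, B1->T, B1->F, B3->S, B2->T, B5->E, B4->F, B6->T, B8->S, B7->F; covers B1=T, B1=F, B2=T, B3=S, B4=F, B5=E, B6=T, B7=F, B8=S
input #3 (p=30): events B1->T, B1->T, B1->T, B1->T, B1->T, B1->F, B3->S, B2->T, B5->S, B4->T, B6->F, B8->E, B7->F; covers B1=T, B1=F, B2=T, B3=S, B4=T, B5=S, B6=F, B7=F, B8=E
input #4 (p=24): events B1->T, B1->T, B1->T, B1->T, B1->T, B1->F, B3->S, B2->T, B5->S, B4->T, B6->F, B8->E, B7->F; covers B1=T, B1=F, B2=T, B3=S, B4=T, B5=S, B6=F, B7=F, B8=E
input #5 (p=33): events B1->T, B1->T, B1->T, B1->T, B1->T, B1->F, B3->E, B2->F, B5->S, B4->T, B6->F, B8->E, B7->F; covers B1=T, B1=F, B2=F, B3=E, B4=T, B5=S, B6=F, B7=F, B8=E
input #6 (p=20): events B1->T, B1->T, B1->T, B1->T, B1->T, B1->F, B3->S, B2->T, B5->S, B4->T, B6->F, B8->S, B7->F; covers B1=T, B1=F, B2=T, B3=S, B4=T, B5=S, B6=F, B7=F, B8=S
input #7 (p=8): events B1->T, B1->T, B1->T, B1->T, B1->T, B1->F, B3->S, B2->T, B5->S, B4->T, B6->F, B8->S, B7->F; covers B1=T, B1=F, B2=T, B3=S, B4=T, B5=S, B6=F, B7=F, B8=S
pool-wide coverage (15 outcomes): B1=T, B1=F, B2=T, B2=F, B3=S, B3=E, B4=T, B4=F, B5=S, B5=E, B6=T, B6=F, B7=F, B8=S, B8=E
no size-1 subset reaches all 15 outcomes (best union: 9/15)
the canonical winner is {2, 5}: size 2, full 15-outcome coverage, earliest index list among size-2 covers
Answer: 2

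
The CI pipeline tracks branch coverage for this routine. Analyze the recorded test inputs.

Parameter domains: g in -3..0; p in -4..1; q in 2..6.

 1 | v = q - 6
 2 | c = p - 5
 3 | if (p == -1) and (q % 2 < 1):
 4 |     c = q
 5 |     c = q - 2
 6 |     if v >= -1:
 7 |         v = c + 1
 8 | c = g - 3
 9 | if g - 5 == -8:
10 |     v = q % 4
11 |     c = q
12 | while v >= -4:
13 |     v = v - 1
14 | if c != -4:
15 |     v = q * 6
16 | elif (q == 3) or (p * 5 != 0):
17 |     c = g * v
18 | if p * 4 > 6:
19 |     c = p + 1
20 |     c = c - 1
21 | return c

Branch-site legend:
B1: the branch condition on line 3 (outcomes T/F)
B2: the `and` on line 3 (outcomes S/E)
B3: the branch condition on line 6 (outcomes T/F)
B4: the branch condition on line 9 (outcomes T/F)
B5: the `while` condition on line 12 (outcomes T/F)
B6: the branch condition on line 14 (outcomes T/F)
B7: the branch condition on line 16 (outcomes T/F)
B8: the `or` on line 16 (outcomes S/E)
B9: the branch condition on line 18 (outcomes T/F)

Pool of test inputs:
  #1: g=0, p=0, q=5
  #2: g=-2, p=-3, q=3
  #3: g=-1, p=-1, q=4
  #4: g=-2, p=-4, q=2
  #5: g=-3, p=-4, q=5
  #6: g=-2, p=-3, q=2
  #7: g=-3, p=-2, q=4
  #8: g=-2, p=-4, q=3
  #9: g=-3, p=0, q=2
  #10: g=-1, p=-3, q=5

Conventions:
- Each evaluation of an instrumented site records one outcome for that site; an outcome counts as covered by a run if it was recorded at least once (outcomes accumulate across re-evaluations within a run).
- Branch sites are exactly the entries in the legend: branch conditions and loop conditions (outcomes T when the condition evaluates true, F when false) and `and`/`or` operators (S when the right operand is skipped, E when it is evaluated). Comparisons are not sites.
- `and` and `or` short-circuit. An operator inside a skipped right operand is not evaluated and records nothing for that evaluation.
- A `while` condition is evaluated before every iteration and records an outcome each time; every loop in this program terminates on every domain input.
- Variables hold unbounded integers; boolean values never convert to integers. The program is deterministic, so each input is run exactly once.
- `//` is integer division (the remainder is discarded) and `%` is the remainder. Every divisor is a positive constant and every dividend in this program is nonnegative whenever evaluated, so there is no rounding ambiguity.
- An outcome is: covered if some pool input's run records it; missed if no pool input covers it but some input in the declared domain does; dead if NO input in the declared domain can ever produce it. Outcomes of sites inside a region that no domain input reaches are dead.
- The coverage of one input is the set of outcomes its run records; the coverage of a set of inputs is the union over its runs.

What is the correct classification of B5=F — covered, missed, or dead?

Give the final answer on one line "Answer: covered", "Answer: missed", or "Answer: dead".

B5=F is recorded by pool input(s) 1, 2, 3, 4, 5, 6, 7, 8, 9, 10 -> covered

Answer: covered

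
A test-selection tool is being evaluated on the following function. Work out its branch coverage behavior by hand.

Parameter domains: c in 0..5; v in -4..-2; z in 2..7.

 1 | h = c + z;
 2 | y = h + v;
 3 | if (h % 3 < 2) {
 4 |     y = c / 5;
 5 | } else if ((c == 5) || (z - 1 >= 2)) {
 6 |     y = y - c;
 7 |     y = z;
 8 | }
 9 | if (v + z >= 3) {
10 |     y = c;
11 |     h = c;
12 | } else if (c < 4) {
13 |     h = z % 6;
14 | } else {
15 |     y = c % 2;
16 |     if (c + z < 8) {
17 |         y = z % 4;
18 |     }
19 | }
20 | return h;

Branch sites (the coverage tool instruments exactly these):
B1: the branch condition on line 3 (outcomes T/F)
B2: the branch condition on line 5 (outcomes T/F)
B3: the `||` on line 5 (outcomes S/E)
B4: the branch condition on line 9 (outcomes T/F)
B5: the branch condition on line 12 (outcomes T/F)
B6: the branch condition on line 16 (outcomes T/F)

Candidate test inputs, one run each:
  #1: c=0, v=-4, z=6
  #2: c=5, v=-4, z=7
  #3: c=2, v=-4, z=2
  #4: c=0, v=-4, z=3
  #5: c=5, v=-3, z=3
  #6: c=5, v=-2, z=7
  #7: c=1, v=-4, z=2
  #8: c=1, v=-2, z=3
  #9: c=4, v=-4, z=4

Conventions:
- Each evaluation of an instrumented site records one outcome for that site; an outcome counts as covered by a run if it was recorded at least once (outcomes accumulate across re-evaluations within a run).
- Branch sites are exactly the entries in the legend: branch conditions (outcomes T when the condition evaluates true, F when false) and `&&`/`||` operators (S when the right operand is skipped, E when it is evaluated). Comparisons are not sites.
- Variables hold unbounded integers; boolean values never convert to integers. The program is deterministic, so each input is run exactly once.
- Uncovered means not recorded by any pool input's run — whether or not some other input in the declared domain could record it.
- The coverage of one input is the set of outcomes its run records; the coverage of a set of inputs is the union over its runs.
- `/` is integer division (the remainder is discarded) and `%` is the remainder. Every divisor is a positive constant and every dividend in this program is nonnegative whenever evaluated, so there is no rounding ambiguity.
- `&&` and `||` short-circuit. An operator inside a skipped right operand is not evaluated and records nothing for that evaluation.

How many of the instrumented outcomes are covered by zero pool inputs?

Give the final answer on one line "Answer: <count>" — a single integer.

#1 (c=0, v=-4, z=6) -> covered: B1=T, B4=F, B5=T
#2 (c=5, v=-4, z=7) -> covered: B1=T, B4=T
#3 (c=2, v=-4, z=2) -> covered: B1=T, B4=F, B5=T
#4 (c=0, v=-4, z=3) -> covered: B1=T, B4=F, B5=T
#5 (c=5, v=-3, z=3) -> covered: B1=F, B2=T, B3=S, B4=F, B5=F, B6=F
#6 (c=5, v=-2, z=7) -> covered: B1=T, B4=T
#7 (c=1, v=-4, z=2) -> covered: B1=T, B4=F, B5=T
#8 (c=1, v=-2, z=3) -> covered: B1=T, B4=F, B5=T
#9 (c=4, v=-4, z=4) -> covered: B1=F, B2=T, B3=E, B4=F, B5=F, B6=F
union over the pool: B1=T, B1=F, B2=T, B3=S, B3=E, B4=T, B4=F, B5=T, B5=F, B6=F
uncovered (2 of 12): B2=F, B6=T

Answer: 2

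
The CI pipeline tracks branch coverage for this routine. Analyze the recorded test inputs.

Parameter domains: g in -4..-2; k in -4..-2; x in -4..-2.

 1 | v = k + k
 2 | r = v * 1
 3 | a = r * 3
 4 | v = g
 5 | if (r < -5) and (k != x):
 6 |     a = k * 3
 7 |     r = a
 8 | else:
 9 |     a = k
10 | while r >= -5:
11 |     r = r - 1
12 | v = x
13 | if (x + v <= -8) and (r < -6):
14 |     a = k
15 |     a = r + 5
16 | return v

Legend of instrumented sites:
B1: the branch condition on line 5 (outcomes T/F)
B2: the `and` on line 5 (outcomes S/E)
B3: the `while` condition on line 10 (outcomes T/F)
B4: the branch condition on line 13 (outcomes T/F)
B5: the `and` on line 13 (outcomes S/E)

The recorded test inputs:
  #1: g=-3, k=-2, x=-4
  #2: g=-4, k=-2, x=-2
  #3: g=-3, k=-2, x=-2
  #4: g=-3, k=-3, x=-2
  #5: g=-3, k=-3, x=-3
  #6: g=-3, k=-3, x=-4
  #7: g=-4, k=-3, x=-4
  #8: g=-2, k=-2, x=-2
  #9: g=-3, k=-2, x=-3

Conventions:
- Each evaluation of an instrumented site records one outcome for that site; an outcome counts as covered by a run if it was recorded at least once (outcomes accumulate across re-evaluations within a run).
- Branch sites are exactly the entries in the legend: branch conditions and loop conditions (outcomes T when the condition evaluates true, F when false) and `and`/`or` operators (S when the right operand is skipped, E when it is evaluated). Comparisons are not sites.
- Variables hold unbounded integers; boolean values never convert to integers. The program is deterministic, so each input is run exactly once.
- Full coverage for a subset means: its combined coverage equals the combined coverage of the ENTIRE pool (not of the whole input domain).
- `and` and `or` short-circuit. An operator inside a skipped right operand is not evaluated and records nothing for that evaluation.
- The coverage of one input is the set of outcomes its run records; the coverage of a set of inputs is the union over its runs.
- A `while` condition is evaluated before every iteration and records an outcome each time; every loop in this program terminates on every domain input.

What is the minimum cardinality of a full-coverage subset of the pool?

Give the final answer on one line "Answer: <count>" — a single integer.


run #1 (g=-3, k=-2, x=-4) runs B2->S, B1->F, B3->T, B3->T, B3->F, B5->E, B4->F; records B1=F, B2=S, B3=T, B3=F, B4=F, B5=E
run #2 (g=-4, k=-2, x=-2) runs B2->S, B1->F, B3->T, B3->T, B3->F, B5->S, B4->F; records B1=F, B2=S, B3=T, B3=F, B4=F, B5=S
run #3 (g=-3, k=-2, x=-2) runs B2->S, B1->F, B3->T, B3->T, B3->F, B5->S, B4->F; records B1=F, B2=S, B3=T, B3=F, B4=F, B5=S
run #4 (g=-3, k=-3, x=-2) runs B2->E, B1->T, B3->F, B5->S, B4->F; records B1=T, B2=E, B3=F, B4=F, B5=S
run #5 (g=-3, k=-3, x=-3) runs B2->E, B1->F, B3->F, B5->S, B4->F; records B1=F, B2=E, B3=F, B4=F, B5=S
run #6 (g=-3, k=-3, x=-4) runs B2->E, B1->T, B3->F, B5->E, B4->T; records B1=T, B2=E, B3=F, B4=T, B5=E
run #7 (g=-4, k=-3, x=-4) runs B2->E, B1->T, B3->F, B5->E, B4->T; records B1=T, B2=E, B3=F, B4=T, B5=E
run #8 (g=-2, k=-2, x=-2) runs B2->S, B1->F, B3->T, B3->T, B3->F, B5->S, B4->F; records B1=F, B2=S, B3=T, B3=F, B4=F, B5=S
run #9 (g=-3, k=-2, x=-3) runs B2->S, B1->F, B3->T, B3->T, B3->F, B5->S, B4->F; records B1=F, B2=S, B3=T, B3=F, B4=F, B5=S
pool-wide coverage (10 outcomes): B1=T, B1=F, B2=S, B2=E, B3=T, B3=F, B4=T, B4=F, B5=S, B5=E
no size-1 subset reaches all 10 outcomes (best union: 6/10)
at size 2, {2, 6} reaches all 10 outcomes; every lexicographically earlier size-2 subset fails
Answer: 2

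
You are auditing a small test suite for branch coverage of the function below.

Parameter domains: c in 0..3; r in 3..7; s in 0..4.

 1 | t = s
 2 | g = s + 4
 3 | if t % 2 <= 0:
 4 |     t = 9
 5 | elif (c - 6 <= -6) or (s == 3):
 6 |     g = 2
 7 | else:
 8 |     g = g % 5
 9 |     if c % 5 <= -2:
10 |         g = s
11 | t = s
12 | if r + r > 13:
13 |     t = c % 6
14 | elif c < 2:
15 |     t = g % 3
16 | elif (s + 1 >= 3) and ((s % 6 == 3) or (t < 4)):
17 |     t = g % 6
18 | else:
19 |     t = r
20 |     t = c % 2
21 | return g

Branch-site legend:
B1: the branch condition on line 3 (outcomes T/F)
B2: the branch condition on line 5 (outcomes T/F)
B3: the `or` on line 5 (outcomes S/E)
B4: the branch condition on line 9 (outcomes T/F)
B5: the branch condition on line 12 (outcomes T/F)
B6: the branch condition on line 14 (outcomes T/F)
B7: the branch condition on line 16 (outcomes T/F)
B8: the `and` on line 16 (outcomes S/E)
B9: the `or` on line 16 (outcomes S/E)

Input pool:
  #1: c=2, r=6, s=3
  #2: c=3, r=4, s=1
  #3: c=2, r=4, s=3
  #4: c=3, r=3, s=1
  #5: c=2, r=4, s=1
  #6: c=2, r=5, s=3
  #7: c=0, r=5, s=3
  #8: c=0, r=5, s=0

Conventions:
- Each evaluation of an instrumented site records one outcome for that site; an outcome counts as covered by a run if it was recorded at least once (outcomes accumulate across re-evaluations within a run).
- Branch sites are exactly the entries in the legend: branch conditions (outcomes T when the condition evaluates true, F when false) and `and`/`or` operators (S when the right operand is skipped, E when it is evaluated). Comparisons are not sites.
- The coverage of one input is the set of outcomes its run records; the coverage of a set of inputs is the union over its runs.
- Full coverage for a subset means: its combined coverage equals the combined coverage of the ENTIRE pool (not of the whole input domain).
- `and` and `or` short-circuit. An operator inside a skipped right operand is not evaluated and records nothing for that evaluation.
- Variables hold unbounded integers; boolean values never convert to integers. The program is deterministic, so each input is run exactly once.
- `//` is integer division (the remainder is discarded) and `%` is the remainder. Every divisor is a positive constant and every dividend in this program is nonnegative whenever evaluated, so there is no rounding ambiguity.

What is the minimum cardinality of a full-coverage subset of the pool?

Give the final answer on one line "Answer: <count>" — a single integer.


input #1 (c=2, r=6, s=3): events B1->F, B3->E, B2->T, B5->F, B6->F, B8->E, B9->S, B7->T; covers B1=F, B2=T, B3=E, B5=F, B6=F, B7=T, B8=E, B9=S
input #2 (c=3, r=4, s=1): events B1->F, B3->E, B2->F, B4->F, B5->F, B6->F, B8->S, B7->F; covers B1=F, B2=F, B3=E, B4=F, B5=F, B6=F, B7=F, B8=S
input #3 (c=2, r=4, s=3): events B1->F, B3->E, B2->T, B5->F, B6->F, B8->E, B9->S, B7->T; covers B1=F, B2=T, B3=E, B5=F, B6=F, B7=T, B8=E, B9=S
input #4 (c=3, r=3, s=1): events B1->F, B3->E, B2->F, B4->F, B5->F, B6->F, B8->S, B7->F; covers B1=F, B2=F, B3=E, B4=F, B5=F, B6=F, B7=F, B8=S
input #5 (c=2, r=4, s=1): events B1->F, B3->E, B2->F, B4->F, B5->F, B6->F, B8->S, B7->F; covers B1=F, B2=F, B3=E, B4=F, B5=F, B6=F, B7=F, B8=S
input #6 (c=2, r=5, s=3): events B1->F, B3->E, B2->T, B5->F, B6->F, B8->E, B9->S, B7->T; covers B1=F, B2=T, B3=E, B5=F, B6=F, B7=T, B8=E, B9=S
input #7 (c=0, r=5, s=3): events B1->F, B3->S, B2->T, B5->F, B6->T; covers B1=F, B2=T, B3=S, B5=F, B6=T
input #8 (c=0, r=5, s=0): events B1->T, B5->F, B6->T; covers B1=T, B5=F, B6=T
the full pool covers 15 outcomes: B1=T, B1=F, B2=T, B2=F, B3=S, B3=E, B4=F, B5=F, B6=T, B6=F, B7=T, B7=F, B8=S, B8=E, B9=S
every size-1 subset falls short of the 15 outcomes (best: 8/15)
every size-2 subset falls short of the 15 outcomes (best: 12/15)
every size-3 subset falls short of the 15 outcomes (best: 14/15)
size 4: inputs {1, 2, 7, 8} cover all 15 outcomes, and no lexicographically smaller subset of this size does
Answer: 4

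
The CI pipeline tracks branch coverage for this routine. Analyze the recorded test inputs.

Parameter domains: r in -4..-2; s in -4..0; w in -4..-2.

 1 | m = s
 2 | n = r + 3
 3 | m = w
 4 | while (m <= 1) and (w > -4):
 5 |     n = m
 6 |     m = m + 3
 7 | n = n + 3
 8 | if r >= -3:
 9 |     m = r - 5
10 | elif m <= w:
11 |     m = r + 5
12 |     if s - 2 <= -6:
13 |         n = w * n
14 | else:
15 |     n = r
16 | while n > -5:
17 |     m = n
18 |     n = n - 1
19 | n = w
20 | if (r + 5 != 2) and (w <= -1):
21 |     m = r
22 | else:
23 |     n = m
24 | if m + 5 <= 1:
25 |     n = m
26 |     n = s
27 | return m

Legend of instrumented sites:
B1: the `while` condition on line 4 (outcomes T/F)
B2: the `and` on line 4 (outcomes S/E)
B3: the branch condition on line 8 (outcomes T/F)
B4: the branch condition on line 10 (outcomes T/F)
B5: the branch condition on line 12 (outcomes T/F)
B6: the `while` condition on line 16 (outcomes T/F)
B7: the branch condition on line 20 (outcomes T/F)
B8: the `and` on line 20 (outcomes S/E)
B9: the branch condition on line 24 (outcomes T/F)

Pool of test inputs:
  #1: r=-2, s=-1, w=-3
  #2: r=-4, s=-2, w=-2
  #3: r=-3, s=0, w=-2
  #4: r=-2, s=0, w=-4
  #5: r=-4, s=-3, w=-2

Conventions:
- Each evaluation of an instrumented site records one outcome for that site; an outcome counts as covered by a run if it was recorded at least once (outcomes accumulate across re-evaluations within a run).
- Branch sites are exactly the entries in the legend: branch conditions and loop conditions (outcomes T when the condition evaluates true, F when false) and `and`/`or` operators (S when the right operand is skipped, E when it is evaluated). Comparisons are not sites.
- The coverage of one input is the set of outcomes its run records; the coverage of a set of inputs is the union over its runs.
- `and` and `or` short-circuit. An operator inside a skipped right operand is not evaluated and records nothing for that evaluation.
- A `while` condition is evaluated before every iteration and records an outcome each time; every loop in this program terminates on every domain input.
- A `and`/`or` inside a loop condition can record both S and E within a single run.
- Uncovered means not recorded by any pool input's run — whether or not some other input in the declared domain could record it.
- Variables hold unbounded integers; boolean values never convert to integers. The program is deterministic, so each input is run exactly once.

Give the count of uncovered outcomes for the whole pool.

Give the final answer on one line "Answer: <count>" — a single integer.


test 1 (r=-2, s=-1, w=-3) fires B2->E, B1->T, B2->E, B1->T, B2->S, B1->F, B3->T, B6->T, B6->T, B6->T, B6->T, B6->T, B6->T, B6->T, ...; hits B1=T, B1=F, B2=S, B2=E, B3=T, B6=T, B6=F, B7=T, B8=E, B9=F
test 2 (r=-4, s=-2, w=-2) fires B2->E, B1->T, B2->E, B1->T, B2->S, B1->F, B3->F, B4->F, B6->T, B6->F, B8->E, B7->T, B9->T; hits B1=T, B1=F, B2=S, B2=E, B3=F, B4=F, B6=T, B6=F, B7=T, B8=E, B9=T
test 3 (r=-3, s=0, w=-2) fires B2->E, B1->T, B2->E, B1->T, B2->S, B1->F, B3->T, B6->T, B6->T, B6->T, B6->T, B6->T, B6->T, B6->T, ...; hits B1=T, B1=F, B2=S, B2=E, B3=T, B6=T, B6=F, B7=F, B8=S, B9=T
test 4 (r=-2, s=0, w=-4) fires B2->E, B1->F, B3->T, B6->T, B6->T, B6->T, B6->T, B6->T, B6->T, B6->T, B6->T, B6->T, B6->F, B8->E, ...; hits B1=F, B2=E, B3=T, B6=T, B6=F, B7=T, B8=E, B9=F
test 5 (r=-4, s=-3, w=-2) fires B2->E, B1->T, B2->E, B1->T, B2->S, B1->F, B3->F, B4->F, B6->T, B6->F, B8->E, B7->T, B9->T; hits B1=T, B1=F, B2=S, B2=E, B3=F, B4=F, B6=T, B6=F, B7=T, B8=E, B9=T
union over the pool: B1=T, B1=F, B2=S, B2=E, B3=T, B3=F, B4=F, B6=T, B6=F, B7=T, B7=F, B8=S, B8=E, B9=T, B9=F
uncovered (3 of 18): B4=T, B5=T, B5=F
Answer: 3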